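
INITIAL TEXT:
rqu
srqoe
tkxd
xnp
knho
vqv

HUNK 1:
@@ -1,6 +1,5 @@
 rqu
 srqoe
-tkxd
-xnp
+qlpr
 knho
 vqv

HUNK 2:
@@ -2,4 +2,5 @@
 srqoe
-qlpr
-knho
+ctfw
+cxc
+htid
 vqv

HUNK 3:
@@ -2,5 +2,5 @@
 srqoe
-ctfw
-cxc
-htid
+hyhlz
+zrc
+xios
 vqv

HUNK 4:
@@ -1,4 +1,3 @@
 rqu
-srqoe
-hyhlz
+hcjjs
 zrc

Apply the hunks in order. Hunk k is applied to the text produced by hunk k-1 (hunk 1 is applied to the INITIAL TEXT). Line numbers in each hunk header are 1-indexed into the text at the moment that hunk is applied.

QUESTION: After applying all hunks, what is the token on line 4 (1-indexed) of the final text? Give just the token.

Answer: xios

Derivation:
Hunk 1: at line 1 remove [tkxd,xnp] add [qlpr] -> 5 lines: rqu srqoe qlpr knho vqv
Hunk 2: at line 2 remove [qlpr,knho] add [ctfw,cxc,htid] -> 6 lines: rqu srqoe ctfw cxc htid vqv
Hunk 3: at line 2 remove [ctfw,cxc,htid] add [hyhlz,zrc,xios] -> 6 lines: rqu srqoe hyhlz zrc xios vqv
Hunk 4: at line 1 remove [srqoe,hyhlz] add [hcjjs] -> 5 lines: rqu hcjjs zrc xios vqv
Final line 4: xios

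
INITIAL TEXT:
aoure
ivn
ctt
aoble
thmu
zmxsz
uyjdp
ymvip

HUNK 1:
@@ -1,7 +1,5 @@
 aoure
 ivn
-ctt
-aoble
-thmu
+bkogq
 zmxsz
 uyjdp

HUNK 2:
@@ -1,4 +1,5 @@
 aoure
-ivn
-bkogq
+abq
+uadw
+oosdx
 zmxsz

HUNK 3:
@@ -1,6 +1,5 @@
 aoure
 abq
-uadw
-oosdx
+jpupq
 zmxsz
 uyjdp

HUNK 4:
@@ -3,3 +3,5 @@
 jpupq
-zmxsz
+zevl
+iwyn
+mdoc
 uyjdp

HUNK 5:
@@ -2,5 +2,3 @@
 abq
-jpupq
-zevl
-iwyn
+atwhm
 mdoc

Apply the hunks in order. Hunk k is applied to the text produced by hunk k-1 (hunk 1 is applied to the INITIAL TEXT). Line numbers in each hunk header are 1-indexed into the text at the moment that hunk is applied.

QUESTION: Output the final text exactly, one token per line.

Answer: aoure
abq
atwhm
mdoc
uyjdp
ymvip

Derivation:
Hunk 1: at line 1 remove [ctt,aoble,thmu] add [bkogq] -> 6 lines: aoure ivn bkogq zmxsz uyjdp ymvip
Hunk 2: at line 1 remove [ivn,bkogq] add [abq,uadw,oosdx] -> 7 lines: aoure abq uadw oosdx zmxsz uyjdp ymvip
Hunk 3: at line 1 remove [uadw,oosdx] add [jpupq] -> 6 lines: aoure abq jpupq zmxsz uyjdp ymvip
Hunk 4: at line 3 remove [zmxsz] add [zevl,iwyn,mdoc] -> 8 lines: aoure abq jpupq zevl iwyn mdoc uyjdp ymvip
Hunk 5: at line 2 remove [jpupq,zevl,iwyn] add [atwhm] -> 6 lines: aoure abq atwhm mdoc uyjdp ymvip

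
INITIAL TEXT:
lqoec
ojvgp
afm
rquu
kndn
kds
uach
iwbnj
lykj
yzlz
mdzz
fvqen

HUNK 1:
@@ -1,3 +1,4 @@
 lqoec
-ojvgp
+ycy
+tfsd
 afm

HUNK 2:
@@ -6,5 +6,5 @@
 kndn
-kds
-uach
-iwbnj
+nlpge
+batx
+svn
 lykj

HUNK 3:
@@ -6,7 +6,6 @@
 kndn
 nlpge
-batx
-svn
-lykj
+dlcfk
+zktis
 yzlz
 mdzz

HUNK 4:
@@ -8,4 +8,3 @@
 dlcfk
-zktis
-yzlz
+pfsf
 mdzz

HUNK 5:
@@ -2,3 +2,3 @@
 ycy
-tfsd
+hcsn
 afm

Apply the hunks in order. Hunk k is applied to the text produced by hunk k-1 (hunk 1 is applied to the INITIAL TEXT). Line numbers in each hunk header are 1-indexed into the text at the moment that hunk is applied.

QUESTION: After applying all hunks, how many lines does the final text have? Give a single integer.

Hunk 1: at line 1 remove [ojvgp] add [ycy,tfsd] -> 13 lines: lqoec ycy tfsd afm rquu kndn kds uach iwbnj lykj yzlz mdzz fvqen
Hunk 2: at line 6 remove [kds,uach,iwbnj] add [nlpge,batx,svn] -> 13 lines: lqoec ycy tfsd afm rquu kndn nlpge batx svn lykj yzlz mdzz fvqen
Hunk 3: at line 6 remove [batx,svn,lykj] add [dlcfk,zktis] -> 12 lines: lqoec ycy tfsd afm rquu kndn nlpge dlcfk zktis yzlz mdzz fvqen
Hunk 4: at line 8 remove [zktis,yzlz] add [pfsf] -> 11 lines: lqoec ycy tfsd afm rquu kndn nlpge dlcfk pfsf mdzz fvqen
Hunk 5: at line 2 remove [tfsd] add [hcsn] -> 11 lines: lqoec ycy hcsn afm rquu kndn nlpge dlcfk pfsf mdzz fvqen
Final line count: 11

Answer: 11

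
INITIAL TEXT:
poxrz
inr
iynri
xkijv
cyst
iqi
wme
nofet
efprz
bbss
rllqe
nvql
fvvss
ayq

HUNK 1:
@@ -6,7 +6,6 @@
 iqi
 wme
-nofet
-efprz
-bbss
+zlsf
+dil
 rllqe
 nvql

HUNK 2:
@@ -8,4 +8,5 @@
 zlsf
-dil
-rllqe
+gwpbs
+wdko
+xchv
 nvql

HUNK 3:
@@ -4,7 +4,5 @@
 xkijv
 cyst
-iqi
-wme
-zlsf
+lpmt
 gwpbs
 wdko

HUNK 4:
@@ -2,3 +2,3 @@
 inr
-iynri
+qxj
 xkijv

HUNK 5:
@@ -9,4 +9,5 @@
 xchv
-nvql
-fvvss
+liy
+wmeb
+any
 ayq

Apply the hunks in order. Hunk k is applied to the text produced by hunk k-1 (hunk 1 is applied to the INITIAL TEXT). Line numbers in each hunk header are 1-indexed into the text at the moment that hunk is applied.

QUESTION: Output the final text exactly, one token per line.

Hunk 1: at line 6 remove [nofet,efprz,bbss] add [zlsf,dil] -> 13 lines: poxrz inr iynri xkijv cyst iqi wme zlsf dil rllqe nvql fvvss ayq
Hunk 2: at line 8 remove [dil,rllqe] add [gwpbs,wdko,xchv] -> 14 lines: poxrz inr iynri xkijv cyst iqi wme zlsf gwpbs wdko xchv nvql fvvss ayq
Hunk 3: at line 4 remove [iqi,wme,zlsf] add [lpmt] -> 12 lines: poxrz inr iynri xkijv cyst lpmt gwpbs wdko xchv nvql fvvss ayq
Hunk 4: at line 2 remove [iynri] add [qxj] -> 12 lines: poxrz inr qxj xkijv cyst lpmt gwpbs wdko xchv nvql fvvss ayq
Hunk 5: at line 9 remove [nvql,fvvss] add [liy,wmeb,any] -> 13 lines: poxrz inr qxj xkijv cyst lpmt gwpbs wdko xchv liy wmeb any ayq

Answer: poxrz
inr
qxj
xkijv
cyst
lpmt
gwpbs
wdko
xchv
liy
wmeb
any
ayq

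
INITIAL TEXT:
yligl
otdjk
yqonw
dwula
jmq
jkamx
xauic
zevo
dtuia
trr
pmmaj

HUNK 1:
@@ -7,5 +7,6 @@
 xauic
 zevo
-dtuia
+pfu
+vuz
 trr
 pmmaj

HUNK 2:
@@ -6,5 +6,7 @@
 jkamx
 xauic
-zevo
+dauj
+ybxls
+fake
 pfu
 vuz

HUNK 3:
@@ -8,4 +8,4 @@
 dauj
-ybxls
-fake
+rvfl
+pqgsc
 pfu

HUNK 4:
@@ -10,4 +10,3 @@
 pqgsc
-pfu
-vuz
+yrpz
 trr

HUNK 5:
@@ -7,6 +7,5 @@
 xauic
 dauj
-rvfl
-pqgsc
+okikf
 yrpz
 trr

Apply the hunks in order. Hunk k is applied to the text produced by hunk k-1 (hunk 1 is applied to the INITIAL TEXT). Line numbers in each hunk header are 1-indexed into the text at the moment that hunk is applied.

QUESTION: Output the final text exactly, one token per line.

Hunk 1: at line 7 remove [dtuia] add [pfu,vuz] -> 12 lines: yligl otdjk yqonw dwula jmq jkamx xauic zevo pfu vuz trr pmmaj
Hunk 2: at line 6 remove [zevo] add [dauj,ybxls,fake] -> 14 lines: yligl otdjk yqonw dwula jmq jkamx xauic dauj ybxls fake pfu vuz trr pmmaj
Hunk 3: at line 8 remove [ybxls,fake] add [rvfl,pqgsc] -> 14 lines: yligl otdjk yqonw dwula jmq jkamx xauic dauj rvfl pqgsc pfu vuz trr pmmaj
Hunk 4: at line 10 remove [pfu,vuz] add [yrpz] -> 13 lines: yligl otdjk yqonw dwula jmq jkamx xauic dauj rvfl pqgsc yrpz trr pmmaj
Hunk 5: at line 7 remove [rvfl,pqgsc] add [okikf] -> 12 lines: yligl otdjk yqonw dwula jmq jkamx xauic dauj okikf yrpz trr pmmaj

Answer: yligl
otdjk
yqonw
dwula
jmq
jkamx
xauic
dauj
okikf
yrpz
trr
pmmaj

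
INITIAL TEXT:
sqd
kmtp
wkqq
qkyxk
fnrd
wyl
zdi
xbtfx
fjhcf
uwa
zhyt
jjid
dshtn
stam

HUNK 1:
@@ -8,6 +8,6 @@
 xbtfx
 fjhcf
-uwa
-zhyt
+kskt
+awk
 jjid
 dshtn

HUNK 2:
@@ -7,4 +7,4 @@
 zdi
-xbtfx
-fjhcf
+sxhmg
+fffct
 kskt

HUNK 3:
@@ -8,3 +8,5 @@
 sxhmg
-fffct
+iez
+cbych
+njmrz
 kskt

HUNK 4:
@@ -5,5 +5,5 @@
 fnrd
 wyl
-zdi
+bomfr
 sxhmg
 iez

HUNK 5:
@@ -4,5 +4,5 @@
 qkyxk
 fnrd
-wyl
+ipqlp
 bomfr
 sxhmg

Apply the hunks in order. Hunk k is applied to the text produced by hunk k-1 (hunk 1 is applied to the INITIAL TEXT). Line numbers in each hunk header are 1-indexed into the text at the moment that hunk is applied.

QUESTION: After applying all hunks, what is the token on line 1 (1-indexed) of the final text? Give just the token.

Answer: sqd

Derivation:
Hunk 1: at line 8 remove [uwa,zhyt] add [kskt,awk] -> 14 lines: sqd kmtp wkqq qkyxk fnrd wyl zdi xbtfx fjhcf kskt awk jjid dshtn stam
Hunk 2: at line 7 remove [xbtfx,fjhcf] add [sxhmg,fffct] -> 14 lines: sqd kmtp wkqq qkyxk fnrd wyl zdi sxhmg fffct kskt awk jjid dshtn stam
Hunk 3: at line 8 remove [fffct] add [iez,cbych,njmrz] -> 16 lines: sqd kmtp wkqq qkyxk fnrd wyl zdi sxhmg iez cbych njmrz kskt awk jjid dshtn stam
Hunk 4: at line 5 remove [zdi] add [bomfr] -> 16 lines: sqd kmtp wkqq qkyxk fnrd wyl bomfr sxhmg iez cbych njmrz kskt awk jjid dshtn stam
Hunk 5: at line 4 remove [wyl] add [ipqlp] -> 16 lines: sqd kmtp wkqq qkyxk fnrd ipqlp bomfr sxhmg iez cbych njmrz kskt awk jjid dshtn stam
Final line 1: sqd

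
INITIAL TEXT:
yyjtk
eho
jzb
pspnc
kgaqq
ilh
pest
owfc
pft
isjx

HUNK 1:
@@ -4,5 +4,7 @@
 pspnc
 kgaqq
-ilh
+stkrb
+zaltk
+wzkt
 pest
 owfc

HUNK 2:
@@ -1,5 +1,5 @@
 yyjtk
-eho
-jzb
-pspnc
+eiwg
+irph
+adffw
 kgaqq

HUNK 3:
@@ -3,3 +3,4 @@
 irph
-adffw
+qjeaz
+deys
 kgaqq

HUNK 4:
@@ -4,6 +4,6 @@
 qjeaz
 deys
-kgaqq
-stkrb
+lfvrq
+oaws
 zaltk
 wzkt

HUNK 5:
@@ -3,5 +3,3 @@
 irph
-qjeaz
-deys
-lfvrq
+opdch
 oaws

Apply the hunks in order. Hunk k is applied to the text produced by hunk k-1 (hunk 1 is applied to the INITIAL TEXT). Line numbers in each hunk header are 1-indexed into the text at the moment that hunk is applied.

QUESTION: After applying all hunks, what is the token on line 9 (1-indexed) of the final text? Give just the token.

Hunk 1: at line 4 remove [ilh] add [stkrb,zaltk,wzkt] -> 12 lines: yyjtk eho jzb pspnc kgaqq stkrb zaltk wzkt pest owfc pft isjx
Hunk 2: at line 1 remove [eho,jzb,pspnc] add [eiwg,irph,adffw] -> 12 lines: yyjtk eiwg irph adffw kgaqq stkrb zaltk wzkt pest owfc pft isjx
Hunk 3: at line 3 remove [adffw] add [qjeaz,deys] -> 13 lines: yyjtk eiwg irph qjeaz deys kgaqq stkrb zaltk wzkt pest owfc pft isjx
Hunk 4: at line 4 remove [kgaqq,stkrb] add [lfvrq,oaws] -> 13 lines: yyjtk eiwg irph qjeaz deys lfvrq oaws zaltk wzkt pest owfc pft isjx
Hunk 5: at line 3 remove [qjeaz,deys,lfvrq] add [opdch] -> 11 lines: yyjtk eiwg irph opdch oaws zaltk wzkt pest owfc pft isjx
Final line 9: owfc

Answer: owfc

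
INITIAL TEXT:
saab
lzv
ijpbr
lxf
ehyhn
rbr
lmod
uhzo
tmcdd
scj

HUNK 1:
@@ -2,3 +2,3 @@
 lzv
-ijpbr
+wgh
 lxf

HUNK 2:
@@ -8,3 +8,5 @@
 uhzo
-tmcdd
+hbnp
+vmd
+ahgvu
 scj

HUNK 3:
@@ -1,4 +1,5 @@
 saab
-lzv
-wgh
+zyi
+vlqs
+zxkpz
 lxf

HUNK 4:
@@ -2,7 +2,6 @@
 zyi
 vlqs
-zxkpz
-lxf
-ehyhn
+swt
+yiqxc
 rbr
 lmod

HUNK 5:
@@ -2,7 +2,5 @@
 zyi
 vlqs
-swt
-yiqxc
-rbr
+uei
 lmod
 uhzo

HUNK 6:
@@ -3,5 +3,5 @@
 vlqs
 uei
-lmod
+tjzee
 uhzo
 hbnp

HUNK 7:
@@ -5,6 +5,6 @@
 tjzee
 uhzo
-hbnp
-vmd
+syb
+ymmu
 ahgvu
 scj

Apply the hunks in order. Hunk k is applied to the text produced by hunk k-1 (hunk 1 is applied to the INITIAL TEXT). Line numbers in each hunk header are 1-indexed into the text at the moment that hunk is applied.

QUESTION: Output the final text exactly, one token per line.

Answer: saab
zyi
vlqs
uei
tjzee
uhzo
syb
ymmu
ahgvu
scj

Derivation:
Hunk 1: at line 2 remove [ijpbr] add [wgh] -> 10 lines: saab lzv wgh lxf ehyhn rbr lmod uhzo tmcdd scj
Hunk 2: at line 8 remove [tmcdd] add [hbnp,vmd,ahgvu] -> 12 lines: saab lzv wgh lxf ehyhn rbr lmod uhzo hbnp vmd ahgvu scj
Hunk 3: at line 1 remove [lzv,wgh] add [zyi,vlqs,zxkpz] -> 13 lines: saab zyi vlqs zxkpz lxf ehyhn rbr lmod uhzo hbnp vmd ahgvu scj
Hunk 4: at line 2 remove [zxkpz,lxf,ehyhn] add [swt,yiqxc] -> 12 lines: saab zyi vlqs swt yiqxc rbr lmod uhzo hbnp vmd ahgvu scj
Hunk 5: at line 2 remove [swt,yiqxc,rbr] add [uei] -> 10 lines: saab zyi vlqs uei lmod uhzo hbnp vmd ahgvu scj
Hunk 6: at line 3 remove [lmod] add [tjzee] -> 10 lines: saab zyi vlqs uei tjzee uhzo hbnp vmd ahgvu scj
Hunk 7: at line 5 remove [hbnp,vmd] add [syb,ymmu] -> 10 lines: saab zyi vlqs uei tjzee uhzo syb ymmu ahgvu scj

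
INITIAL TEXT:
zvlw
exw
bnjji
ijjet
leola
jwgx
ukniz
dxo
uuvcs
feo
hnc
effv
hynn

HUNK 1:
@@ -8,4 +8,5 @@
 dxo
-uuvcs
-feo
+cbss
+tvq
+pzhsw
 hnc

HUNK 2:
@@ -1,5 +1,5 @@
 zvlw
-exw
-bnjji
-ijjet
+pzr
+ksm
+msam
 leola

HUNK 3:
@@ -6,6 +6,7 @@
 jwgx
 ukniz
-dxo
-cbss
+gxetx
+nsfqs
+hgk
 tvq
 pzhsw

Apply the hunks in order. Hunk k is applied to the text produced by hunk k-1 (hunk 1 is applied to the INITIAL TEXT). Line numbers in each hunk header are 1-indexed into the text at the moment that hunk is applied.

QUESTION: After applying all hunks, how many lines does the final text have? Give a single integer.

Hunk 1: at line 8 remove [uuvcs,feo] add [cbss,tvq,pzhsw] -> 14 lines: zvlw exw bnjji ijjet leola jwgx ukniz dxo cbss tvq pzhsw hnc effv hynn
Hunk 2: at line 1 remove [exw,bnjji,ijjet] add [pzr,ksm,msam] -> 14 lines: zvlw pzr ksm msam leola jwgx ukniz dxo cbss tvq pzhsw hnc effv hynn
Hunk 3: at line 6 remove [dxo,cbss] add [gxetx,nsfqs,hgk] -> 15 lines: zvlw pzr ksm msam leola jwgx ukniz gxetx nsfqs hgk tvq pzhsw hnc effv hynn
Final line count: 15

Answer: 15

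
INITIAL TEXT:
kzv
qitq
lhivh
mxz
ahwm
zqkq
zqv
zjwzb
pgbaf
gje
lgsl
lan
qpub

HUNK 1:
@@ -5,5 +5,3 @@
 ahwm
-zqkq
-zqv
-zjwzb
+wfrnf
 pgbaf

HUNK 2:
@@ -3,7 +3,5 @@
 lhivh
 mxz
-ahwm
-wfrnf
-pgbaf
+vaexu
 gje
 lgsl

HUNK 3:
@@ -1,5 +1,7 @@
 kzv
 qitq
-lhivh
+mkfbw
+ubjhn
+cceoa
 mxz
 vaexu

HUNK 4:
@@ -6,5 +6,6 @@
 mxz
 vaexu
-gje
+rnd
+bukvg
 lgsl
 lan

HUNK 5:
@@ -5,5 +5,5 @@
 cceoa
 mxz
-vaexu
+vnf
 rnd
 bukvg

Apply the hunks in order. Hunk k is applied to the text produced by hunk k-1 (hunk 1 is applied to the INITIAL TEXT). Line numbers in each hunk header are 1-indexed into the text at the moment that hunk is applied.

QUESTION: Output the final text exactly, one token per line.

Answer: kzv
qitq
mkfbw
ubjhn
cceoa
mxz
vnf
rnd
bukvg
lgsl
lan
qpub

Derivation:
Hunk 1: at line 5 remove [zqkq,zqv,zjwzb] add [wfrnf] -> 11 lines: kzv qitq lhivh mxz ahwm wfrnf pgbaf gje lgsl lan qpub
Hunk 2: at line 3 remove [ahwm,wfrnf,pgbaf] add [vaexu] -> 9 lines: kzv qitq lhivh mxz vaexu gje lgsl lan qpub
Hunk 3: at line 1 remove [lhivh] add [mkfbw,ubjhn,cceoa] -> 11 lines: kzv qitq mkfbw ubjhn cceoa mxz vaexu gje lgsl lan qpub
Hunk 4: at line 6 remove [gje] add [rnd,bukvg] -> 12 lines: kzv qitq mkfbw ubjhn cceoa mxz vaexu rnd bukvg lgsl lan qpub
Hunk 5: at line 5 remove [vaexu] add [vnf] -> 12 lines: kzv qitq mkfbw ubjhn cceoa mxz vnf rnd bukvg lgsl lan qpub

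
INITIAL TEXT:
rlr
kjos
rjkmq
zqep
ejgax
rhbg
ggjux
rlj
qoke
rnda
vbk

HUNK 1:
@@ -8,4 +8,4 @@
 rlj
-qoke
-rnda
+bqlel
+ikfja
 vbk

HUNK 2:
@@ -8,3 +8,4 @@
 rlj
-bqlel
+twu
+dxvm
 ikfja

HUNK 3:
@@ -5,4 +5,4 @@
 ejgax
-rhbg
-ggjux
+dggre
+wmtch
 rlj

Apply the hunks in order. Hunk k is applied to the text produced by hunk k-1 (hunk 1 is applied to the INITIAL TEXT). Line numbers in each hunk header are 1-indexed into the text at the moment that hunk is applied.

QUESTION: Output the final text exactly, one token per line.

Answer: rlr
kjos
rjkmq
zqep
ejgax
dggre
wmtch
rlj
twu
dxvm
ikfja
vbk

Derivation:
Hunk 1: at line 8 remove [qoke,rnda] add [bqlel,ikfja] -> 11 lines: rlr kjos rjkmq zqep ejgax rhbg ggjux rlj bqlel ikfja vbk
Hunk 2: at line 8 remove [bqlel] add [twu,dxvm] -> 12 lines: rlr kjos rjkmq zqep ejgax rhbg ggjux rlj twu dxvm ikfja vbk
Hunk 3: at line 5 remove [rhbg,ggjux] add [dggre,wmtch] -> 12 lines: rlr kjos rjkmq zqep ejgax dggre wmtch rlj twu dxvm ikfja vbk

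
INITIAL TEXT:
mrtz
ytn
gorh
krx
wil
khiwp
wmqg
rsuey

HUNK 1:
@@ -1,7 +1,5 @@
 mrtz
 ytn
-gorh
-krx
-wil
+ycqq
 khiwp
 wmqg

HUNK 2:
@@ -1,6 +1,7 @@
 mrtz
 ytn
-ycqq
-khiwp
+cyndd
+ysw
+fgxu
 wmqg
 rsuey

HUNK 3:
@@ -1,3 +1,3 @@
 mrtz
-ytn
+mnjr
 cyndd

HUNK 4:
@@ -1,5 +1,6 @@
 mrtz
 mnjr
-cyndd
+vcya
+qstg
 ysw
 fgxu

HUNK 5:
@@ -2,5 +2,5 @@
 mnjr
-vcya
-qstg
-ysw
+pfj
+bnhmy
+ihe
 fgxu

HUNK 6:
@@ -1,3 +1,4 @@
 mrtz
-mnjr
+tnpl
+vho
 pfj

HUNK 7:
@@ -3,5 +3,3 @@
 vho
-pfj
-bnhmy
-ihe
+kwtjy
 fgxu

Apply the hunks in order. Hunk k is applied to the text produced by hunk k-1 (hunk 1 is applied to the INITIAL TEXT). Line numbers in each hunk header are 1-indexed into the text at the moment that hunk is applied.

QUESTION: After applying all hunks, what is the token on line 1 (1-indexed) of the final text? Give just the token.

Answer: mrtz

Derivation:
Hunk 1: at line 1 remove [gorh,krx,wil] add [ycqq] -> 6 lines: mrtz ytn ycqq khiwp wmqg rsuey
Hunk 2: at line 1 remove [ycqq,khiwp] add [cyndd,ysw,fgxu] -> 7 lines: mrtz ytn cyndd ysw fgxu wmqg rsuey
Hunk 3: at line 1 remove [ytn] add [mnjr] -> 7 lines: mrtz mnjr cyndd ysw fgxu wmqg rsuey
Hunk 4: at line 1 remove [cyndd] add [vcya,qstg] -> 8 lines: mrtz mnjr vcya qstg ysw fgxu wmqg rsuey
Hunk 5: at line 2 remove [vcya,qstg,ysw] add [pfj,bnhmy,ihe] -> 8 lines: mrtz mnjr pfj bnhmy ihe fgxu wmqg rsuey
Hunk 6: at line 1 remove [mnjr] add [tnpl,vho] -> 9 lines: mrtz tnpl vho pfj bnhmy ihe fgxu wmqg rsuey
Hunk 7: at line 3 remove [pfj,bnhmy,ihe] add [kwtjy] -> 7 lines: mrtz tnpl vho kwtjy fgxu wmqg rsuey
Final line 1: mrtz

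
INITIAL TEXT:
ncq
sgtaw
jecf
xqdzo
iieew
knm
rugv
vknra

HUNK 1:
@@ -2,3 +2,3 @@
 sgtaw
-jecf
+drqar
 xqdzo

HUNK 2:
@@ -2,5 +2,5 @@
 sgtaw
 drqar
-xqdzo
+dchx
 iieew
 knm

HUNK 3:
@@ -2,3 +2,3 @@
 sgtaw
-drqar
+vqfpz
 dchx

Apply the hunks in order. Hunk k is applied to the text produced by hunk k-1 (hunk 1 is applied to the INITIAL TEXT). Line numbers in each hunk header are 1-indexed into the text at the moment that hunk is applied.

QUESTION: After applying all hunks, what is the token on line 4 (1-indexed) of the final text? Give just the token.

Answer: dchx

Derivation:
Hunk 1: at line 2 remove [jecf] add [drqar] -> 8 lines: ncq sgtaw drqar xqdzo iieew knm rugv vknra
Hunk 2: at line 2 remove [xqdzo] add [dchx] -> 8 lines: ncq sgtaw drqar dchx iieew knm rugv vknra
Hunk 3: at line 2 remove [drqar] add [vqfpz] -> 8 lines: ncq sgtaw vqfpz dchx iieew knm rugv vknra
Final line 4: dchx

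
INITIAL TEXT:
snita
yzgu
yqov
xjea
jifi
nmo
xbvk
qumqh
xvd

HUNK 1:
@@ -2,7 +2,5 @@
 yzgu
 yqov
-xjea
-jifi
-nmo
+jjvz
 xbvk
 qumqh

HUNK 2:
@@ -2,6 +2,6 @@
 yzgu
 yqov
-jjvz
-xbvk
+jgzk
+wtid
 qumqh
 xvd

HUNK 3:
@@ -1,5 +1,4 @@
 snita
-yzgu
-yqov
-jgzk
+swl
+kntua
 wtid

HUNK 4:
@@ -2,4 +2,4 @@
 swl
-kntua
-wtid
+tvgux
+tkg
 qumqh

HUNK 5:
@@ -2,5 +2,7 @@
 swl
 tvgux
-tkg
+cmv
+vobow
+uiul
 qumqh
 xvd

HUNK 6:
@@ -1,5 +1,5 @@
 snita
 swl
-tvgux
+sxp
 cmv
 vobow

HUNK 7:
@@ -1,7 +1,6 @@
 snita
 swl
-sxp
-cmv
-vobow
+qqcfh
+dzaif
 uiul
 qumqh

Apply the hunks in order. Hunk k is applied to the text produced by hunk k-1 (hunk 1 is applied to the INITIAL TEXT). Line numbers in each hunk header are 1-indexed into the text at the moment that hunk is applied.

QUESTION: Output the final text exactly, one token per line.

Answer: snita
swl
qqcfh
dzaif
uiul
qumqh
xvd

Derivation:
Hunk 1: at line 2 remove [xjea,jifi,nmo] add [jjvz] -> 7 lines: snita yzgu yqov jjvz xbvk qumqh xvd
Hunk 2: at line 2 remove [jjvz,xbvk] add [jgzk,wtid] -> 7 lines: snita yzgu yqov jgzk wtid qumqh xvd
Hunk 3: at line 1 remove [yzgu,yqov,jgzk] add [swl,kntua] -> 6 lines: snita swl kntua wtid qumqh xvd
Hunk 4: at line 2 remove [kntua,wtid] add [tvgux,tkg] -> 6 lines: snita swl tvgux tkg qumqh xvd
Hunk 5: at line 2 remove [tkg] add [cmv,vobow,uiul] -> 8 lines: snita swl tvgux cmv vobow uiul qumqh xvd
Hunk 6: at line 1 remove [tvgux] add [sxp] -> 8 lines: snita swl sxp cmv vobow uiul qumqh xvd
Hunk 7: at line 1 remove [sxp,cmv,vobow] add [qqcfh,dzaif] -> 7 lines: snita swl qqcfh dzaif uiul qumqh xvd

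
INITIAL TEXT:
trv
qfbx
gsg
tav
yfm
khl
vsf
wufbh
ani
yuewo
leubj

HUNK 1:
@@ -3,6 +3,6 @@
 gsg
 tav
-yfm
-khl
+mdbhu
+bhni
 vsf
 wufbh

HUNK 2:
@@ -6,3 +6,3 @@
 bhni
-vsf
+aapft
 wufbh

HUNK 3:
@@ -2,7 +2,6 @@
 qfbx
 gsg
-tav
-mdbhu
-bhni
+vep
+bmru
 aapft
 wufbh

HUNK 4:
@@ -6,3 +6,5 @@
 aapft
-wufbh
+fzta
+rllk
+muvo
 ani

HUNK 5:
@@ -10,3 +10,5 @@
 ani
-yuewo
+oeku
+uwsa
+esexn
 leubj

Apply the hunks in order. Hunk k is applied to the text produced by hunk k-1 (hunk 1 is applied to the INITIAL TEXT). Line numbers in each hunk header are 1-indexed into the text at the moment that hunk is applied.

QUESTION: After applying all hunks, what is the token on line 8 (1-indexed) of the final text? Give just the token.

Answer: rllk

Derivation:
Hunk 1: at line 3 remove [yfm,khl] add [mdbhu,bhni] -> 11 lines: trv qfbx gsg tav mdbhu bhni vsf wufbh ani yuewo leubj
Hunk 2: at line 6 remove [vsf] add [aapft] -> 11 lines: trv qfbx gsg tav mdbhu bhni aapft wufbh ani yuewo leubj
Hunk 3: at line 2 remove [tav,mdbhu,bhni] add [vep,bmru] -> 10 lines: trv qfbx gsg vep bmru aapft wufbh ani yuewo leubj
Hunk 4: at line 6 remove [wufbh] add [fzta,rllk,muvo] -> 12 lines: trv qfbx gsg vep bmru aapft fzta rllk muvo ani yuewo leubj
Hunk 5: at line 10 remove [yuewo] add [oeku,uwsa,esexn] -> 14 lines: trv qfbx gsg vep bmru aapft fzta rllk muvo ani oeku uwsa esexn leubj
Final line 8: rllk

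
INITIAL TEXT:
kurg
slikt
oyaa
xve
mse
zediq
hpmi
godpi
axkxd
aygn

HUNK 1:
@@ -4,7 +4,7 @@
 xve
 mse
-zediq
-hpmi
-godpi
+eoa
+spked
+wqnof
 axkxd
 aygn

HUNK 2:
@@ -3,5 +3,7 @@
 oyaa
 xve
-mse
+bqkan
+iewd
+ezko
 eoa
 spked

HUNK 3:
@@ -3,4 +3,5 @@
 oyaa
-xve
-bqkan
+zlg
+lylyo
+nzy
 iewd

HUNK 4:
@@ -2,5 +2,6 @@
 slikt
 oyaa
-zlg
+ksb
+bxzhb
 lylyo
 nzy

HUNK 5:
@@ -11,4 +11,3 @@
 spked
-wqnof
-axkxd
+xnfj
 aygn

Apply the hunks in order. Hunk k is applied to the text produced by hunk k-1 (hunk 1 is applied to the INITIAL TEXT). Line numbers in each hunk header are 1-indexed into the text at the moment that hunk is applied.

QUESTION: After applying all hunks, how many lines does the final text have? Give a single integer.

Answer: 13

Derivation:
Hunk 1: at line 4 remove [zediq,hpmi,godpi] add [eoa,spked,wqnof] -> 10 lines: kurg slikt oyaa xve mse eoa spked wqnof axkxd aygn
Hunk 2: at line 3 remove [mse] add [bqkan,iewd,ezko] -> 12 lines: kurg slikt oyaa xve bqkan iewd ezko eoa spked wqnof axkxd aygn
Hunk 3: at line 3 remove [xve,bqkan] add [zlg,lylyo,nzy] -> 13 lines: kurg slikt oyaa zlg lylyo nzy iewd ezko eoa spked wqnof axkxd aygn
Hunk 4: at line 2 remove [zlg] add [ksb,bxzhb] -> 14 lines: kurg slikt oyaa ksb bxzhb lylyo nzy iewd ezko eoa spked wqnof axkxd aygn
Hunk 5: at line 11 remove [wqnof,axkxd] add [xnfj] -> 13 lines: kurg slikt oyaa ksb bxzhb lylyo nzy iewd ezko eoa spked xnfj aygn
Final line count: 13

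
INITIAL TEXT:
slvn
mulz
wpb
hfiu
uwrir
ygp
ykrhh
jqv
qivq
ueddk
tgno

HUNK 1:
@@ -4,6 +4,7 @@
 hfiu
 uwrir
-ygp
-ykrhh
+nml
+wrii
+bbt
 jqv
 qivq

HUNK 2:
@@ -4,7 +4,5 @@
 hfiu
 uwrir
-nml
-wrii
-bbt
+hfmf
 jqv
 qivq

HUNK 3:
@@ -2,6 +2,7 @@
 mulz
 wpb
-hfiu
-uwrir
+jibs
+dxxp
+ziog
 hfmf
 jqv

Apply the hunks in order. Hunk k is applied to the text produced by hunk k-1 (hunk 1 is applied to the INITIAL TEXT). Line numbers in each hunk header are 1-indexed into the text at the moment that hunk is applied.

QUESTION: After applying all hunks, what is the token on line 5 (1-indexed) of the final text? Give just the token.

Answer: dxxp

Derivation:
Hunk 1: at line 4 remove [ygp,ykrhh] add [nml,wrii,bbt] -> 12 lines: slvn mulz wpb hfiu uwrir nml wrii bbt jqv qivq ueddk tgno
Hunk 2: at line 4 remove [nml,wrii,bbt] add [hfmf] -> 10 lines: slvn mulz wpb hfiu uwrir hfmf jqv qivq ueddk tgno
Hunk 3: at line 2 remove [hfiu,uwrir] add [jibs,dxxp,ziog] -> 11 lines: slvn mulz wpb jibs dxxp ziog hfmf jqv qivq ueddk tgno
Final line 5: dxxp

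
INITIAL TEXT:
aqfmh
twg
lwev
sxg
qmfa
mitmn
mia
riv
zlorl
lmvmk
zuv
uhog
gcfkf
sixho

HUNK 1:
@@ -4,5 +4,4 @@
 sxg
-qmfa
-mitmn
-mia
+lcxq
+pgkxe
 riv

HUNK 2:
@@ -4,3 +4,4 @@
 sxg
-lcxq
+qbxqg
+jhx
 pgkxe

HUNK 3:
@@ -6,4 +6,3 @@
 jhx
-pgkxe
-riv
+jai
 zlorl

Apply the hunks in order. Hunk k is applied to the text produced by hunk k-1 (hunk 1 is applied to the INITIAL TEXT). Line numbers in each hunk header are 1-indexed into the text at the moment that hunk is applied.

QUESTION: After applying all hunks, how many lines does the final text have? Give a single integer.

Answer: 13

Derivation:
Hunk 1: at line 4 remove [qmfa,mitmn,mia] add [lcxq,pgkxe] -> 13 lines: aqfmh twg lwev sxg lcxq pgkxe riv zlorl lmvmk zuv uhog gcfkf sixho
Hunk 2: at line 4 remove [lcxq] add [qbxqg,jhx] -> 14 lines: aqfmh twg lwev sxg qbxqg jhx pgkxe riv zlorl lmvmk zuv uhog gcfkf sixho
Hunk 3: at line 6 remove [pgkxe,riv] add [jai] -> 13 lines: aqfmh twg lwev sxg qbxqg jhx jai zlorl lmvmk zuv uhog gcfkf sixho
Final line count: 13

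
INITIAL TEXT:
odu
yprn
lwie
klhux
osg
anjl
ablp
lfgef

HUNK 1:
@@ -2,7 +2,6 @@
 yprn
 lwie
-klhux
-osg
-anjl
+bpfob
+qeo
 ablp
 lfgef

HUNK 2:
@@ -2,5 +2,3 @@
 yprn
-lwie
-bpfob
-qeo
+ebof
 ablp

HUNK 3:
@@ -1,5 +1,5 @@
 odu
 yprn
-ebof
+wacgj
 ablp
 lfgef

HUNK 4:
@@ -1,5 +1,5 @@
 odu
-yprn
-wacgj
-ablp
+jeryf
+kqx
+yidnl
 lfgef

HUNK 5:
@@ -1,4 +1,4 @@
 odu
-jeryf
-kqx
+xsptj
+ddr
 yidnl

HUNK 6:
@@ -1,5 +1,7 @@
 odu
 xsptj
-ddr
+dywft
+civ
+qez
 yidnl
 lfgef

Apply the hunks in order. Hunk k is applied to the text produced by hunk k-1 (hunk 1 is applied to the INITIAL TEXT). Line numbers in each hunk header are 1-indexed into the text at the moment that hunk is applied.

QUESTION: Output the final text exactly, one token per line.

Answer: odu
xsptj
dywft
civ
qez
yidnl
lfgef

Derivation:
Hunk 1: at line 2 remove [klhux,osg,anjl] add [bpfob,qeo] -> 7 lines: odu yprn lwie bpfob qeo ablp lfgef
Hunk 2: at line 2 remove [lwie,bpfob,qeo] add [ebof] -> 5 lines: odu yprn ebof ablp lfgef
Hunk 3: at line 1 remove [ebof] add [wacgj] -> 5 lines: odu yprn wacgj ablp lfgef
Hunk 4: at line 1 remove [yprn,wacgj,ablp] add [jeryf,kqx,yidnl] -> 5 lines: odu jeryf kqx yidnl lfgef
Hunk 5: at line 1 remove [jeryf,kqx] add [xsptj,ddr] -> 5 lines: odu xsptj ddr yidnl lfgef
Hunk 6: at line 1 remove [ddr] add [dywft,civ,qez] -> 7 lines: odu xsptj dywft civ qez yidnl lfgef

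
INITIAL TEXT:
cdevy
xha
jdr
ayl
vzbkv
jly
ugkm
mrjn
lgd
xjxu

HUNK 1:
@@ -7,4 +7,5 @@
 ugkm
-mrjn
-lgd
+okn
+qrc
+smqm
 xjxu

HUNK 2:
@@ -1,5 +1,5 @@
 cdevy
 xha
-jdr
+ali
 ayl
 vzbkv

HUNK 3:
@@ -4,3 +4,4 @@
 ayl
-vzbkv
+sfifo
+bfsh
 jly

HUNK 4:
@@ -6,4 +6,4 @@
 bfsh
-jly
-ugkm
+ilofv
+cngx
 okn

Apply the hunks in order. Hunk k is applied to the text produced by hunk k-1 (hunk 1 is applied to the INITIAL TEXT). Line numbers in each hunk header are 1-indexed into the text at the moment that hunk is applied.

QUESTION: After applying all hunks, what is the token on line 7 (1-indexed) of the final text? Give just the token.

Hunk 1: at line 7 remove [mrjn,lgd] add [okn,qrc,smqm] -> 11 lines: cdevy xha jdr ayl vzbkv jly ugkm okn qrc smqm xjxu
Hunk 2: at line 1 remove [jdr] add [ali] -> 11 lines: cdevy xha ali ayl vzbkv jly ugkm okn qrc smqm xjxu
Hunk 3: at line 4 remove [vzbkv] add [sfifo,bfsh] -> 12 lines: cdevy xha ali ayl sfifo bfsh jly ugkm okn qrc smqm xjxu
Hunk 4: at line 6 remove [jly,ugkm] add [ilofv,cngx] -> 12 lines: cdevy xha ali ayl sfifo bfsh ilofv cngx okn qrc smqm xjxu
Final line 7: ilofv

Answer: ilofv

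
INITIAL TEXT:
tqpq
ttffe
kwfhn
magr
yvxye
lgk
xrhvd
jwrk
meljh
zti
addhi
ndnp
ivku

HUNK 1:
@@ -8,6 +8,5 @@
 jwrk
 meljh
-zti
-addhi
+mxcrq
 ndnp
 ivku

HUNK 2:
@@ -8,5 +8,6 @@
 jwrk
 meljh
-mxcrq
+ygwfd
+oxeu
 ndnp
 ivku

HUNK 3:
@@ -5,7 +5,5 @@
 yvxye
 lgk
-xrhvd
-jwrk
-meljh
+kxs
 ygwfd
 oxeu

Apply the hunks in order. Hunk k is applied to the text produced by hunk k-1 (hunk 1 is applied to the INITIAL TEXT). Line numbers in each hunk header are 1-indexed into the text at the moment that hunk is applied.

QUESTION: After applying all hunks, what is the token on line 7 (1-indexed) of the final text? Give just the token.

Answer: kxs

Derivation:
Hunk 1: at line 8 remove [zti,addhi] add [mxcrq] -> 12 lines: tqpq ttffe kwfhn magr yvxye lgk xrhvd jwrk meljh mxcrq ndnp ivku
Hunk 2: at line 8 remove [mxcrq] add [ygwfd,oxeu] -> 13 lines: tqpq ttffe kwfhn magr yvxye lgk xrhvd jwrk meljh ygwfd oxeu ndnp ivku
Hunk 3: at line 5 remove [xrhvd,jwrk,meljh] add [kxs] -> 11 lines: tqpq ttffe kwfhn magr yvxye lgk kxs ygwfd oxeu ndnp ivku
Final line 7: kxs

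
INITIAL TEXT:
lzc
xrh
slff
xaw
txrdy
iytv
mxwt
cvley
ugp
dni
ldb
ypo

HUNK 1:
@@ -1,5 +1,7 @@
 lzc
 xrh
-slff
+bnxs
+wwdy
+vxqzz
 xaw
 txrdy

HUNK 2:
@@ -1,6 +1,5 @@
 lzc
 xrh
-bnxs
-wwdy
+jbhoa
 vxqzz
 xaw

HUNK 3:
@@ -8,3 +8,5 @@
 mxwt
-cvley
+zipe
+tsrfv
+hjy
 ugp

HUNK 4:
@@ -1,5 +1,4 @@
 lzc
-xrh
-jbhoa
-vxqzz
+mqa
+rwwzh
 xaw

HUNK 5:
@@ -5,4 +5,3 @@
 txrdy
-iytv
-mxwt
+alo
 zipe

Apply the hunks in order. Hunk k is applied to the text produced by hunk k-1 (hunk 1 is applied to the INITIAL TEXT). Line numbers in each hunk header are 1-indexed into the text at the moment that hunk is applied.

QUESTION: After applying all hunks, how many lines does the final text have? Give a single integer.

Answer: 13

Derivation:
Hunk 1: at line 1 remove [slff] add [bnxs,wwdy,vxqzz] -> 14 lines: lzc xrh bnxs wwdy vxqzz xaw txrdy iytv mxwt cvley ugp dni ldb ypo
Hunk 2: at line 1 remove [bnxs,wwdy] add [jbhoa] -> 13 lines: lzc xrh jbhoa vxqzz xaw txrdy iytv mxwt cvley ugp dni ldb ypo
Hunk 3: at line 8 remove [cvley] add [zipe,tsrfv,hjy] -> 15 lines: lzc xrh jbhoa vxqzz xaw txrdy iytv mxwt zipe tsrfv hjy ugp dni ldb ypo
Hunk 4: at line 1 remove [xrh,jbhoa,vxqzz] add [mqa,rwwzh] -> 14 lines: lzc mqa rwwzh xaw txrdy iytv mxwt zipe tsrfv hjy ugp dni ldb ypo
Hunk 5: at line 5 remove [iytv,mxwt] add [alo] -> 13 lines: lzc mqa rwwzh xaw txrdy alo zipe tsrfv hjy ugp dni ldb ypo
Final line count: 13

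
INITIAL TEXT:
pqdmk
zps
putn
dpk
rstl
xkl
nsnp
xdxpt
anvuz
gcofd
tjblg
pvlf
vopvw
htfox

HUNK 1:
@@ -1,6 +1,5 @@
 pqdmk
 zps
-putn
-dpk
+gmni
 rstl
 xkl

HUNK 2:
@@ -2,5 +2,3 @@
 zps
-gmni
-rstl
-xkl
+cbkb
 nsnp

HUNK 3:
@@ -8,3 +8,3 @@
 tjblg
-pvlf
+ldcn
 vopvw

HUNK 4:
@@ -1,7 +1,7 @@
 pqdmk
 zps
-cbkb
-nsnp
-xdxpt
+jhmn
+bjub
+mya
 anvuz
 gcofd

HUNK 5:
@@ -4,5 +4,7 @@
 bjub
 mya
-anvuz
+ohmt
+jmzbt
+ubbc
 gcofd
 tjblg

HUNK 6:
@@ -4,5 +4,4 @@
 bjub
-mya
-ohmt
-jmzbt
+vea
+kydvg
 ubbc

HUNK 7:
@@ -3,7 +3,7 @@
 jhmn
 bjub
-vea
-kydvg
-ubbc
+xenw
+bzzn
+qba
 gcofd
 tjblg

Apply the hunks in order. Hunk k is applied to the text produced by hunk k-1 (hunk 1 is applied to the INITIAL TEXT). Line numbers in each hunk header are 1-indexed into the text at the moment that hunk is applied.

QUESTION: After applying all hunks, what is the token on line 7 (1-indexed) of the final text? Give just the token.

Hunk 1: at line 1 remove [putn,dpk] add [gmni] -> 13 lines: pqdmk zps gmni rstl xkl nsnp xdxpt anvuz gcofd tjblg pvlf vopvw htfox
Hunk 2: at line 2 remove [gmni,rstl,xkl] add [cbkb] -> 11 lines: pqdmk zps cbkb nsnp xdxpt anvuz gcofd tjblg pvlf vopvw htfox
Hunk 3: at line 8 remove [pvlf] add [ldcn] -> 11 lines: pqdmk zps cbkb nsnp xdxpt anvuz gcofd tjblg ldcn vopvw htfox
Hunk 4: at line 1 remove [cbkb,nsnp,xdxpt] add [jhmn,bjub,mya] -> 11 lines: pqdmk zps jhmn bjub mya anvuz gcofd tjblg ldcn vopvw htfox
Hunk 5: at line 4 remove [anvuz] add [ohmt,jmzbt,ubbc] -> 13 lines: pqdmk zps jhmn bjub mya ohmt jmzbt ubbc gcofd tjblg ldcn vopvw htfox
Hunk 6: at line 4 remove [mya,ohmt,jmzbt] add [vea,kydvg] -> 12 lines: pqdmk zps jhmn bjub vea kydvg ubbc gcofd tjblg ldcn vopvw htfox
Hunk 7: at line 3 remove [vea,kydvg,ubbc] add [xenw,bzzn,qba] -> 12 lines: pqdmk zps jhmn bjub xenw bzzn qba gcofd tjblg ldcn vopvw htfox
Final line 7: qba

Answer: qba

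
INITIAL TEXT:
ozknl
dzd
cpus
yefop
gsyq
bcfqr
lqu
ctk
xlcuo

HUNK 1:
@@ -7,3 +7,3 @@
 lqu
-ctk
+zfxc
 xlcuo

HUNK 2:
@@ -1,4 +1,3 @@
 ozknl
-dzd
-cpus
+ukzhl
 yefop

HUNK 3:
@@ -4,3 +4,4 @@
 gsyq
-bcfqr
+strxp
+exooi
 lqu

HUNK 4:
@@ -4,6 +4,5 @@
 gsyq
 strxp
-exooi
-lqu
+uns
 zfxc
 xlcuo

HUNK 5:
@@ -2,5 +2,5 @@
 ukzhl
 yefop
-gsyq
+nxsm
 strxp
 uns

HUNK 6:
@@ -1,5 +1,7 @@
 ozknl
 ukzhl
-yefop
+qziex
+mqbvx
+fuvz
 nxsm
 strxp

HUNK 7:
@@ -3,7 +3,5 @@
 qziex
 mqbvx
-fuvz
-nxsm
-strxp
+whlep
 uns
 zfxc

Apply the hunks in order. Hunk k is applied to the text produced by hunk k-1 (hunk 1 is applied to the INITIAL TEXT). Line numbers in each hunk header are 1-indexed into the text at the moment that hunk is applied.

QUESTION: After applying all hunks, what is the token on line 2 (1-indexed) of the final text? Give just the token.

Answer: ukzhl

Derivation:
Hunk 1: at line 7 remove [ctk] add [zfxc] -> 9 lines: ozknl dzd cpus yefop gsyq bcfqr lqu zfxc xlcuo
Hunk 2: at line 1 remove [dzd,cpus] add [ukzhl] -> 8 lines: ozknl ukzhl yefop gsyq bcfqr lqu zfxc xlcuo
Hunk 3: at line 4 remove [bcfqr] add [strxp,exooi] -> 9 lines: ozknl ukzhl yefop gsyq strxp exooi lqu zfxc xlcuo
Hunk 4: at line 4 remove [exooi,lqu] add [uns] -> 8 lines: ozknl ukzhl yefop gsyq strxp uns zfxc xlcuo
Hunk 5: at line 2 remove [gsyq] add [nxsm] -> 8 lines: ozknl ukzhl yefop nxsm strxp uns zfxc xlcuo
Hunk 6: at line 1 remove [yefop] add [qziex,mqbvx,fuvz] -> 10 lines: ozknl ukzhl qziex mqbvx fuvz nxsm strxp uns zfxc xlcuo
Hunk 7: at line 3 remove [fuvz,nxsm,strxp] add [whlep] -> 8 lines: ozknl ukzhl qziex mqbvx whlep uns zfxc xlcuo
Final line 2: ukzhl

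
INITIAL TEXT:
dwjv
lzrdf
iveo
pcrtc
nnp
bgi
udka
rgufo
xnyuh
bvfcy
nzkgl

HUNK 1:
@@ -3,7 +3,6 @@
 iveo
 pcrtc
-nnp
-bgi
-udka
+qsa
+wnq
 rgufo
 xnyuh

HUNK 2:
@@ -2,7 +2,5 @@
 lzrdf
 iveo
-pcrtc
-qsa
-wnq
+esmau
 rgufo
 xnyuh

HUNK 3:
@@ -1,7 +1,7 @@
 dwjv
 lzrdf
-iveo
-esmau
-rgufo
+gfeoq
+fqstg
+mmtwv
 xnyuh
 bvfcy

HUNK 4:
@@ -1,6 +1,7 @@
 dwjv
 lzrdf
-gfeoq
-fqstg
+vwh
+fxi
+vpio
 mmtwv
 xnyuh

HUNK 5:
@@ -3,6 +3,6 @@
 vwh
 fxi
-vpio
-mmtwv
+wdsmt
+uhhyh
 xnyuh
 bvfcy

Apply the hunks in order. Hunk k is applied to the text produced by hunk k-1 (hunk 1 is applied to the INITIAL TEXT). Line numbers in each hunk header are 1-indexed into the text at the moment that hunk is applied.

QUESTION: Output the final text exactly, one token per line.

Answer: dwjv
lzrdf
vwh
fxi
wdsmt
uhhyh
xnyuh
bvfcy
nzkgl

Derivation:
Hunk 1: at line 3 remove [nnp,bgi,udka] add [qsa,wnq] -> 10 lines: dwjv lzrdf iveo pcrtc qsa wnq rgufo xnyuh bvfcy nzkgl
Hunk 2: at line 2 remove [pcrtc,qsa,wnq] add [esmau] -> 8 lines: dwjv lzrdf iveo esmau rgufo xnyuh bvfcy nzkgl
Hunk 3: at line 1 remove [iveo,esmau,rgufo] add [gfeoq,fqstg,mmtwv] -> 8 lines: dwjv lzrdf gfeoq fqstg mmtwv xnyuh bvfcy nzkgl
Hunk 4: at line 1 remove [gfeoq,fqstg] add [vwh,fxi,vpio] -> 9 lines: dwjv lzrdf vwh fxi vpio mmtwv xnyuh bvfcy nzkgl
Hunk 5: at line 3 remove [vpio,mmtwv] add [wdsmt,uhhyh] -> 9 lines: dwjv lzrdf vwh fxi wdsmt uhhyh xnyuh bvfcy nzkgl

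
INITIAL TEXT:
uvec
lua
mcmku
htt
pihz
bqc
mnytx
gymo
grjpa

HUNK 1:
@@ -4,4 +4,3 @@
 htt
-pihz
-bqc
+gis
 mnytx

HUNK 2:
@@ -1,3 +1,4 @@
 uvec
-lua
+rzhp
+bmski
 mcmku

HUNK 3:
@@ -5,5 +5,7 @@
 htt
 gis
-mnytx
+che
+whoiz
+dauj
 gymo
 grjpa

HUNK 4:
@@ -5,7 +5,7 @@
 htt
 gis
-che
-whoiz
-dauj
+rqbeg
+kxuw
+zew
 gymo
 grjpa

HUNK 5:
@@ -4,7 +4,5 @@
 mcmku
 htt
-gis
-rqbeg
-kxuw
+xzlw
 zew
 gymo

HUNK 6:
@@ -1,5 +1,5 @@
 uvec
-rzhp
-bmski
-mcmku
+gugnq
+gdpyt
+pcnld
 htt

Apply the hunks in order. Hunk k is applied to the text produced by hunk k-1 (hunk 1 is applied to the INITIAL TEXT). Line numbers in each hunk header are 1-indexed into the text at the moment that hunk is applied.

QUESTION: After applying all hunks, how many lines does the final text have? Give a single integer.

Answer: 9

Derivation:
Hunk 1: at line 4 remove [pihz,bqc] add [gis] -> 8 lines: uvec lua mcmku htt gis mnytx gymo grjpa
Hunk 2: at line 1 remove [lua] add [rzhp,bmski] -> 9 lines: uvec rzhp bmski mcmku htt gis mnytx gymo grjpa
Hunk 3: at line 5 remove [mnytx] add [che,whoiz,dauj] -> 11 lines: uvec rzhp bmski mcmku htt gis che whoiz dauj gymo grjpa
Hunk 4: at line 5 remove [che,whoiz,dauj] add [rqbeg,kxuw,zew] -> 11 lines: uvec rzhp bmski mcmku htt gis rqbeg kxuw zew gymo grjpa
Hunk 5: at line 4 remove [gis,rqbeg,kxuw] add [xzlw] -> 9 lines: uvec rzhp bmski mcmku htt xzlw zew gymo grjpa
Hunk 6: at line 1 remove [rzhp,bmski,mcmku] add [gugnq,gdpyt,pcnld] -> 9 lines: uvec gugnq gdpyt pcnld htt xzlw zew gymo grjpa
Final line count: 9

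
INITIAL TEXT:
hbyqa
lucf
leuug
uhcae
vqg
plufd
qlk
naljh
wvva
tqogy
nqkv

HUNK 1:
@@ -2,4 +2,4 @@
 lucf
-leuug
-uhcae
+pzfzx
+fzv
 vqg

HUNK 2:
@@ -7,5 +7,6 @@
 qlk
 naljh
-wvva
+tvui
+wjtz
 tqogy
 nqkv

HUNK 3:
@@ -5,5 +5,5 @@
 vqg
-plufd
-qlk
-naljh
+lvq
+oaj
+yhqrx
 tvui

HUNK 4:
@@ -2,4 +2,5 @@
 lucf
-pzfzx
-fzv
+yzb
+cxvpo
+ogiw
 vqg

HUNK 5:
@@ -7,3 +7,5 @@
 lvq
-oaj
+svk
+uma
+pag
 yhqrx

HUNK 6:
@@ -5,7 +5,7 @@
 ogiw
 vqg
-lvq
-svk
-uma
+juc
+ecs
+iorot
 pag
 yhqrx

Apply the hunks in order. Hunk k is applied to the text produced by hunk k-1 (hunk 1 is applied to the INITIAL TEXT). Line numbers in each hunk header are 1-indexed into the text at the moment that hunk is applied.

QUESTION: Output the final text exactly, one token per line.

Answer: hbyqa
lucf
yzb
cxvpo
ogiw
vqg
juc
ecs
iorot
pag
yhqrx
tvui
wjtz
tqogy
nqkv

Derivation:
Hunk 1: at line 2 remove [leuug,uhcae] add [pzfzx,fzv] -> 11 lines: hbyqa lucf pzfzx fzv vqg plufd qlk naljh wvva tqogy nqkv
Hunk 2: at line 7 remove [wvva] add [tvui,wjtz] -> 12 lines: hbyqa lucf pzfzx fzv vqg plufd qlk naljh tvui wjtz tqogy nqkv
Hunk 3: at line 5 remove [plufd,qlk,naljh] add [lvq,oaj,yhqrx] -> 12 lines: hbyqa lucf pzfzx fzv vqg lvq oaj yhqrx tvui wjtz tqogy nqkv
Hunk 4: at line 2 remove [pzfzx,fzv] add [yzb,cxvpo,ogiw] -> 13 lines: hbyqa lucf yzb cxvpo ogiw vqg lvq oaj yhqrx tvui wjtz tqogy nqkv
Hunk 5: at line 7 remove [oaj] add [svk,uma,pag] -> 15 lines: hbyqa lucf yzb cxvpo ogiw vqg lvq svk uma pag yhqrx tvui wjtz tqogy nqkv
Hunk 6: at line 5 remove [lvq,svk,uma] add [juc,ecs,iorot] -> 15 lines: hbyqa lucf yzb cxvpo ogiw vqg juc ecs iorot pag yhqrx tvui wjtz tqogy nqkv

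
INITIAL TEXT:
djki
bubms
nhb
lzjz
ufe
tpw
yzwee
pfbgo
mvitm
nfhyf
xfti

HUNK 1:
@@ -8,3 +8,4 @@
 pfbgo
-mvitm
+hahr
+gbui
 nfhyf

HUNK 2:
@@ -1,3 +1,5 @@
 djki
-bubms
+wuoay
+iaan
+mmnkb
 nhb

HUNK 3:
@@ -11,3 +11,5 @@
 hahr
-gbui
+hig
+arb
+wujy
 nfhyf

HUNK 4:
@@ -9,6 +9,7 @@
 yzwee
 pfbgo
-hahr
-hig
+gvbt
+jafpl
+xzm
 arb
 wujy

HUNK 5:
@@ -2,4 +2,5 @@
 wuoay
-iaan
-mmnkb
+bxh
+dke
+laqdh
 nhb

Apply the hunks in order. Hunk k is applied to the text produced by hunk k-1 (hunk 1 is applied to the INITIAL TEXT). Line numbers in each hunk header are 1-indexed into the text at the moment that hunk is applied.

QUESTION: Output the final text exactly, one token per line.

Hunk 1: at line 8 remove [mvitm] add [hahr,gbui] -> 12 lines: djki bubms nhb lzjz ufe tpw yzwee pfbgo hahr gbui nfhyf xfti
Hunk 2: at line 1 remove [bubms] add [wuoay,iaan,mmnkb] -> 14 lines: djki wuoay iaan mmnkb nhb lzjz ufe tpw yzwee pfbgo hahr gbui nfhyf xfti
Hunk 3: at line 11 remove [gbui] add [hig,arb,wujy] -> 16 lines: djki wuoay iaan mmnkb nhb lzjz ufe tpw yzwee pfbgo hahr hig arb wujy nfhyf xfti
Hunk 4: at line 9 remove [hahr,hig] add [gvbt,jafpl,xzm] -> 17 lines: djki wuoay iaan mmnkb nhb lzjz ufe tpw yzwee pfbgo gvbt jafpl xzm arb wujy nfhyf xfti
Hunk 5: at line 2 remove [iaan,mmnkb] add [bxh,dke,laqdh] -> 18 lines: djki wuoay bxh dke laqdh nhb lzjz ufe tpw yzwee pfbgo gvbt jafpl xzm arb wujy nfhyf xfti

Answer: djki
wuoay
bxh
dke
laqdh
nhb
lzjz
ufe
tpw
yzwee
pfbgo
gvbt
jafpl
xzm
arb
wujy
nfhyf
xfti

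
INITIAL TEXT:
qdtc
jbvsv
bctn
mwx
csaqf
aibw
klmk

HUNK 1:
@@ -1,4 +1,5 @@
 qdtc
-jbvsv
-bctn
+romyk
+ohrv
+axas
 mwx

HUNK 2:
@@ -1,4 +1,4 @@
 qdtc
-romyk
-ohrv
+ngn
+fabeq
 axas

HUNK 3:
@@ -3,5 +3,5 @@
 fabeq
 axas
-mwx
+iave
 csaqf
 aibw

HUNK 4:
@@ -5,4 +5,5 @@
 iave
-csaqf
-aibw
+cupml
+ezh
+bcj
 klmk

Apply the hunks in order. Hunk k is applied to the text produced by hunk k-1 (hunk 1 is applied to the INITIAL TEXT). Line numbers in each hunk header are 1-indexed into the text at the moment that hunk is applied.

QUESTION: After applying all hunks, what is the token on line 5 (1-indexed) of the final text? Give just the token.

Hunk 1: at line 1 remove [jbvsv,bctn] add [romyk,ohrv,axas] -> 8 lines: qdtc romyk ohrv axas mwx csaqf aibw klmk
Hunk 2: at line 1 remove [romyk,ohrv] add [ngn,fabeq] -> 8 lines: qdtc ngn fabeq axas mwx csaqf aibw klmk
Hunk 3: at line 3 remove [mwx] add [iave] -> 8 lines: qdtc ngn fabeq axas iave csaqf aibw klmk
Hunk 4: at line 5 remove [csaqf,aibw] add [cupml,ezh,bcj] -> 9 lines: qdtc ngn fabeq axas iave cupml ezh bcj klmk
Final line 5: iave

Answer: iave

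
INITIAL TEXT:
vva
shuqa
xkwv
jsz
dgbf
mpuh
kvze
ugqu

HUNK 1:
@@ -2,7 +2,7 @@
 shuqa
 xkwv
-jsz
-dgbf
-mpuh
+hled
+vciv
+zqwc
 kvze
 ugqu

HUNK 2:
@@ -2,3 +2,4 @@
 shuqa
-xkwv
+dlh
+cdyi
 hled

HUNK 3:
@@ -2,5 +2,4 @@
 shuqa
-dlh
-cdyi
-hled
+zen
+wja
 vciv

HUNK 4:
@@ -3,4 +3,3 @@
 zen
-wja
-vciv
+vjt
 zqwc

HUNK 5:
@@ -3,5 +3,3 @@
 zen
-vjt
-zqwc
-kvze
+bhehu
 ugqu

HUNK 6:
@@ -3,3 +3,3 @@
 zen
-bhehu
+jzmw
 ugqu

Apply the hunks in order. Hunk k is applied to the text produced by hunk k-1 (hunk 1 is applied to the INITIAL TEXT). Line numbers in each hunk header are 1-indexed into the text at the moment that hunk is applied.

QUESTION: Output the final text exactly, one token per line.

Hunk 1: at line 2 remove [jsz,dgbf,mpuh] add [hled,vciv,zqwc] -> 8 lines: vva shuqa xkwv hled vciv zqwc kvze ugqu
Hunk 2: at line 2 remove [xkwv] add [dlh,cdyi] -> 9 lines: vva shuqa dlh cdyi hled vciv zqwc kvze ugqu
Hunk 3: at line 2 remove [dlh,cdyi,hled] add [zen,wja] -> 8 lines: vva shuqa zen wja vciv zqwc kvze ugqu
Hunk 4: at line 3 remove [wja,vciv] add [vjt] -> 7 lines: vva shuqa zen vjt zqwc kvze ugqu
Hunk 5: at line 3 remove [vjt,zqwc,kvze] add [bhehu] -> 5 lines: vva shuqa zen bhehu ugqu
Hunk 6: at line 3 remove [bhehu] add [jzmw] -> 5 lines: vva shuqa zen jzmw ugqu

Answer: vva
shuqa
zen
jzmw
ugqu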